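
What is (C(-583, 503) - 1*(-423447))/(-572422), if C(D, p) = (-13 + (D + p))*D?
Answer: -238833/286211 ≈ -0.83447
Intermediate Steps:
C(D, p) = D*(-13 + D + p) (C(D, p) = (-13 + D + p)*D = D*(-13 + D + p))
(C(-583, 503) - 1*(-423447))/(-572422) = (-583*(-13 - 583 + 503) - 1*(-423447))/(-572422) = (-583*(-93) + 423447)*(-1/572422) = (54219 + 423447)*(-1/572422) = 477666*(-1/572422) = -238833/286211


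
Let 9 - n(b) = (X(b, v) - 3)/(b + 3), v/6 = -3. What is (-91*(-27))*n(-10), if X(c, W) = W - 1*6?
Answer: 12636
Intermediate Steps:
v = -18 (v = 6*(-3) = -18)
X(c, W) = -6 + W (X(c, W) = W - 6 = -6 + W)
n(b) = 9 + 27/(3 + b) (n(b) = 9 - ((-6 - 18) - 3)/(b + 3) = 9 - (-24 - 3)/(3 + b) = 9 - (-27)/(3 + b) = 9 + 27/(3 + b))
(-91*(-27))*n(-10) = (-91*(-27))*(9*(6 - 10)/(3 - 10)) = 2457*(9*(-4)/(-7)) = 2457*(9*(-1/7)*(-4)) = 2457*(36/7) = 12636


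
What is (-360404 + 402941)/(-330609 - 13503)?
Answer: -14179/114704 ≈ -0.12361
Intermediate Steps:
(-360404 + 402941)/(-330609 - 13503) = 42537/(-344112) = 42537*(-1/344112) = -14179/114704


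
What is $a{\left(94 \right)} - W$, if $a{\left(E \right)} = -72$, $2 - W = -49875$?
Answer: $-49949$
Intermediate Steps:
$W = 49877$ ($W = 2 - -49875 = 2 + 49875 = 49877$)
$a{\left(94 \right)} - W = -72 - 49877 = -49949$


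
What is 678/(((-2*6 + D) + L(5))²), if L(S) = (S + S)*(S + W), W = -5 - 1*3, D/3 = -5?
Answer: 226/1083 ≈ 0.20868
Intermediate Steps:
D = -15 (D = 3*(-5) = -15)
W = -8 (W = -5 - 3 = -8)
L(S) = 2*S*(-8 + S) (L(S) = (S + S)*(S - 8) = (2*S)*(-8 + S) = 2*S*(-8 + S))
678/(((-2*6 + D) + L(5))²) = 678/(((-2*6 - 15) + 2*5*(-8 + 5))²) = 678/(((-12 - 15) + 2*5*(-3))²) = 678/((-27 - 30)²) = 678/((-57)²) = 678/3249 = 678*(1/3249) = 226/1083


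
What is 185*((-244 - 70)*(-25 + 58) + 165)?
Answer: -1886445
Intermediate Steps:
185*((-244 - 70)*(-25 + 58) + 165) = 185*(-314*33 + 165) = 185*(-10362 + 165) = 185*(-10197) = -1886445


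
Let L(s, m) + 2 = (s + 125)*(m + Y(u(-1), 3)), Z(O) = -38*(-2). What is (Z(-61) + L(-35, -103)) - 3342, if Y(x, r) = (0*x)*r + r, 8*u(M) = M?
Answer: -12268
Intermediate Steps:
Z(O) = 76
u(M) = M/8
Y(x, r) = r (Y(x, r) = 0*r + r = 0 + r = r)
L(s, m) = -2 + (3 + m)*(125 + s) (L(s, m) = -2 + (s + 125)*(m + 3) = -2 + (125 + s)*(3 + m) = -2 + (3 + m)*(125 + s))
(Z(-61) + L(-35, -103)) - 3342 = (76 + (373 + 3*(-35) + 125*(-103) - 103*(-35))) - 3342 = (76 + (373 - 105 - 12875 + 3605)) - 3342 = (76 - 9002) - 3342 = -8926 - 3342 = -12268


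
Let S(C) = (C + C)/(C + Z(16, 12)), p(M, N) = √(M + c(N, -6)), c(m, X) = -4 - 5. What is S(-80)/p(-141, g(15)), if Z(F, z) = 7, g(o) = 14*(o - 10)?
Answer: -16*I*√6/219 ≈ -0.17896*I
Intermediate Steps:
g(o) = -140 + 14*o (g(o) = 14*(-10 + o) = -140 + 14*o)
c(m, X) = -9
p(M, N) = √(-9 + M) (p(M, N) = √(M - 9) = √(-9 + M))
S(C) = 2*C/(7 + C) (S(C) = (C + C)/(C + 7) = (2*C)/(7 + C) = 2*C/(7 + C))
S(-80)/p(-141, g(15)) = (2*(-80)/(7 - 80))/(√(-9 - 141)) = (2*(-80)/(-73))/(√(-150)) = (2*(-80)*(-1/73))/((5*I*√6)) = 160*(-I*√6/30)/73 = -16*I*√6/219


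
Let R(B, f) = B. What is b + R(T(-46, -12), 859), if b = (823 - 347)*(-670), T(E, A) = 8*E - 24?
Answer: -319312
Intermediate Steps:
T(E, A) = -24 + 8*E
b = -318920 (b = 476*(-670) = -318920)
b + R(T(-46, -12), 859) = -318920 + (-24 + 8*(-46)) = -318920 + (-24 - 368) = -318920 - 392 = -319312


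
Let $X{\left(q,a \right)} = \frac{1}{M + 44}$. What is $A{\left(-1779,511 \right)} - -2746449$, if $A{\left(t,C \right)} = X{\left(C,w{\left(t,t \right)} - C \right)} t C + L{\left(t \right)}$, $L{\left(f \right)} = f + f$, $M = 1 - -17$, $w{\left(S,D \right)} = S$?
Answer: $\frac{169150173}{62} \approx 2.7282 \cdot 10^{6}$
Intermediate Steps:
$M = 18$ ($M = 1 + 17 = 18$)
$L{\left(f \right)} = 2 f$
$X{\left(q,a \right)} = \frac{1}{62}$ ($X{\left(q,a \right)} = \frac{1}{18 + 44} = \frac{1}{62}$)
$A{\left(t,C \right)} = 2 t + \frac{C t}{62}$ ($A{\left(t,C \right)} = \frac{t}{62} C + 2 t = \frac{C t}{62} + 2 t = 2 t + \frac{C t}{62}$)
$A{\left(-1779,511 \right)} - -2746449 = \frac{1}{62} \left(-1779\right) \left(124 + 511\right) - -2746449 = \frac{1}{62} \left(-1779\right) 635 + 2746449 = - \frac{1129665}{62} + 2746449 = \frac{169150173}{62}$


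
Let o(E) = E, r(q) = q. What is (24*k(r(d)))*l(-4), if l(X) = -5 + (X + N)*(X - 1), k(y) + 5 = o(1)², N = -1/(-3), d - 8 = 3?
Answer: -1280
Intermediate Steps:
d = 11 (d = 8 + 3 = 11)
N = ⅓ (N = -1*(-⅓) = ⅓ ≈ 0.33333)
k(y) = -4 (k(y) = -5 + 1² = -5 + 1 = -4)
l(X) = -5 + (-1 + X)*(⅓ + X) (l(X) = -5 + (X + ⅓)*(X - 1) = -5 + (⅓ + X)*(-1 + X) = -5 + (-1 + X)*(⅓ + X))
(24*k(r(d)))*l(-4) = (24*(-4))*(-16/3 + (-4)² - ⅔*(-4)) = -96*(-16/3 + 16 + 8/3) = -96*40/3 = -1280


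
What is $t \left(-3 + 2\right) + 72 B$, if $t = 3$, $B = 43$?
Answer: $3093$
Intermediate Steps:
$t \left(-3 + 2\right) + 72 B = 3 \left(-3 + 2\right) + 72 \cdot 43 = 3 \left(-1\right) + 3096 = -3 + 3096 = 3093$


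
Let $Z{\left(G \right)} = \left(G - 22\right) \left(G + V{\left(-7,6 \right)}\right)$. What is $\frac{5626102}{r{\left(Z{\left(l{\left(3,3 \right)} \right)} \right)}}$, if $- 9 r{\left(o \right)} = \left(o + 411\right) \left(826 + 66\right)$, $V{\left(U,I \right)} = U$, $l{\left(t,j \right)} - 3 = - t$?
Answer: $- \frac{25317459}{251990} \approx -100.47$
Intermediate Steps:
$l{\left(t,j \right)} = 3 - t$
$Z{\left(G \right)} = \left(-22 + G\right) \left(-7 + G\right)$ ($Z{\left(G \right)} = \left(G - 22\right) \left(G - 7\right) = \left(-22 + G\right) \left(-7 + G\right)$)
$r{\left(o \right)} = - \frac{122204}{3} - \frac{892 o}{9}$ ($r{\left(o \right)} = - \frac{\left(o + 411\right) \left(826 + 66\right)}{9} = - \frac{\left(411 + o\right) 892}{9} = - \frac{366612 + 892 o}{9} = - \frac{122204}{3} - \frac{892 o}{9}$)
$\frac{5626102}{r{\left(Z{\left(l{\left(3,3 \right)} \right)} \right)}} = \frac{5626102}{- \frac{122204}{3} - \frac{892 \left(154 + \left(3 - 3\right)^{2} - 29 \left(3 - 3\right)\right)}{9}} = \frac{5626102}{- \frac{122204}{3} - \frac{892 \left(154 + 0^{2} - 0\right)}{9}} = \frac{5626102}{- \frac{122204}{3} - \frac{892 \left(154 + 0 + 0\right)}{9}} = \frac{5626102}{- \frac{122204}{3} - \frac{137368}{9}} = \frac{5626102}{- \frac{503980}{9}} = 5626102 \left(- \frac{9}{503980}\right) = - \frac{25317459}{251990}$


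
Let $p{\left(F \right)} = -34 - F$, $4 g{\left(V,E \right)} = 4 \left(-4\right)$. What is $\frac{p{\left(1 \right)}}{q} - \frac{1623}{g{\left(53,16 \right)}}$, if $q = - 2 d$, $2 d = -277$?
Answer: $\frac{449431}{1108} \approx 405.62$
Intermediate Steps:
$d = - \frac{277}{2}$ ($d = \frac{1}{2} \left(-277\right) = - \frac{277}{2} \approx -138.5$)
$g{\left(V,E \right)} = -4$ ($g{\left(V,E \right)} = \frac{4 \left(-4\right)}{4} = \frac{1}{4} \left(-16\right) = -4$)
$q = 277$ ($q = \left(-2\right) \left(- \frac{277}{2}\right) = 277$)
$\frac{p{\left(1 \right)}}{q} - \frac{1623}{g{\left(53,16 \right)}} = \frac{-34 - 1}{277} - \frac{1623}{-4} = \left(-34 - 1\right) \frac{1}{277} - - \frac{1623}{4} = \left(-35\right) \frac{1}{277} + \frac{1623}{4} = - \frac{35}{277} + \frac{1623}{4} = \frac{449431}{1108}$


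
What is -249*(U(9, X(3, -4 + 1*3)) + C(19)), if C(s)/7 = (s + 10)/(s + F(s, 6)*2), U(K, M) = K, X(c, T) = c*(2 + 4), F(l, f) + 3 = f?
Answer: -106572/25 ≈ -4262.9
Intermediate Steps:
F(l, f) = -3 + f
X(c, T) = 6*c (X(c, T) = c*6 = 6*c)
C(s) = 7*(10 + s)/(6 + s) (C(s) = 7*((s + 10)/(s + (-3 + 6)*2)) = 7*((10 + s)/(s + 3*2)) = 7*((10 + s)/(s + 6)) = 7*((10 + s)/(6 + s)) = 7*(10 + s)/(6 + s))
-249*(U(9, X(3, -4 + 1*3)) + C(19)) = -249*(9 + 7*(10 + 19)/(6 + 19)) = -249*(9 + 7*29/25) = -249*(9 + 7*(1/25)*29) = -249*(9 + 203/25) = -249*428/25 = -106572/25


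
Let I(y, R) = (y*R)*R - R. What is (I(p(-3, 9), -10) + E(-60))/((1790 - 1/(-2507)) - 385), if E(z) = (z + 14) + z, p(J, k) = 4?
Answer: 47633/220146 ≈ 0.21637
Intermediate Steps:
E(z) = 14 + 2*z (E(z) = (14 + z) + z = 14 + 2*z)
I(y, R) = -R + y*R**2 (I(y, R) = (R*y)*R - R = y*R**2 - R = -R + y*R**2)
(I(p(-3, 9), -10) + E(-60))/((1790 - 1/(-2507)) - 385) = (-10*(-1 - 10*4) + (14 + 2*(-60)))/((1790 - 1/(-2507)) - 385) = (-10*(-1 - 40) + (14 - 120))/((1790 - 1*(-1/2507)) - 385) = (-10*(-41) - 106)/((1790 + 1/2507) - 385) = (410 - 106)/(4487531/2507 - 385) = 304/(3522336/2507) = 304*(2507/3522336) = 47633/220146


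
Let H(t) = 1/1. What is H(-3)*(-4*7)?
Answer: -28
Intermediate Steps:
H(t) = 1
H(-3)*(-4*7) = 1*(-4*7) = 1*(-28) = -28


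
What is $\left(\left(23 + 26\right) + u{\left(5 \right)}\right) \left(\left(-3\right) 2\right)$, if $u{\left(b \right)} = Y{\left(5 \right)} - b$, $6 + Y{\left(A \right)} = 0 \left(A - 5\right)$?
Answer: $-228$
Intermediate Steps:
$Y{\left(A \right)} = -6$ ($Y{\left(A \right)} = -6 + 0 \left(A - 5\right) = -6 + 0 \left(-5 + A\right) = -6 + 0 = -6$)
$u{\left(b \right)} = -6 - b$
$\left(\left(23 + 26\right) + u{\left(5 \right)}\right) \left(\left(-3\right) 2\right) = \left(\left(23 + 26\right) - 11\right) \left(\left(-3\right) 2\right) = \left(49 - 11\right) \left(-6\right) = 38 \left(-6\right) = -228$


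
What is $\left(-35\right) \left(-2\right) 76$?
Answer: $5320$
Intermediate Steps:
$\left(-35\right) \left(-2\right) 76 = 70 \cdot 76 = 5320$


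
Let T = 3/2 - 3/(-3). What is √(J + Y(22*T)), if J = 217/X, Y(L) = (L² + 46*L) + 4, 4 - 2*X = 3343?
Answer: √140533793/159 ≈ 74.558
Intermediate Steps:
X = -3339/2 (X = 2 - ½*3343 = 2 - 3343/2 = -3339/2 ≈ -1669.5)
T = 5/2 (T = 3*(½) - 3*(-⅓) = 3/2 + 1 = 5/2 ≈ 2.5000)
Y(L) = 4 + L² + 46*L
J = -62/477 (J = 217/(-3339/2) = 217*(-2/3339) = -62/477 ≈ -0.12998)
√(J + Y(22*T)) = √(-62/477 + (4 + (22*(5/2))² + 46*(22*(5/2)))) = √(-62/477 + (4 + 55² + 46*55)) = √(-62/477 + (4 + 3025 + 2530)) = √(-62/477 + 5559) = √(2651581/477) = √140533793/159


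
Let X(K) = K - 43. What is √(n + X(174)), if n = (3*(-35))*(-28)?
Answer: √3071 ≈ 55.417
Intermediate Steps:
X(K) = -43 + K
n = 2940 (n = -105*(-28) = 2940)
√(n + X(174)) = √(2940 + (-43 + 174)) = √(2940 + 131) = √3071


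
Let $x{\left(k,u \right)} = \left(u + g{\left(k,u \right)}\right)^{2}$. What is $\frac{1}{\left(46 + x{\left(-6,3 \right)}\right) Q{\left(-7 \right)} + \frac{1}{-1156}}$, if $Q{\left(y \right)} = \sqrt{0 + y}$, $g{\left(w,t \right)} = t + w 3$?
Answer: $- \frac{1156}{337692107201} - \frac{253903840 i \sqrt{7}}{337692107201} \approx -3.4232 \cdot 10^{-9} - 0.0019893 i$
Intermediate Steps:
$g{\left(w,t \right)} = t + 3 w$
$x{\left(k,u \right)} = \left(2 u + 3 k\right)^{2}$ ($x{\left(k,u \right)} = \left(u + \left(u + 3 k\right)\right)^{2} = \left(2 u + 3 k\right)^{2}$)
$Q{\left(y \right)} = \sqrt{y}$
$\frac{1}{\left(46 + x{\left(-6,3 \right)}\right) Q{\left(-7 \right)} + \frac{1}{-1156}} = \frac{1}{\left(46 + \left(2 \cdot 3 + 3 \left(-6\right)\right)^{2}\right) \sqrt{-7} + \frac{1}{-1156}} = \frac{1}{\left(46 + \left(6 - 18\right)^{2}\right) i \sqrt{7} - \frac{1}{1156}} = \frac{1}{\left(46 + \left(-12\right)^{2}\right) i \sqrt{7} - \frac{1}{1156}} = \frac{1}{\left(46 + 144\right) i \sqrt{7} - \frac{1}{1156}} = \frac{1}{190 i \sqrt{7} - \frac{1}{1156}} = \frac{1}{- \frac{1}{1156} + 190 i \sqrt{7}}$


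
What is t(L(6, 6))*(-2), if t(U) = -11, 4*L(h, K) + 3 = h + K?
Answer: 22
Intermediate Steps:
L(h, K) = -¾ + K/4 + h/4 (L(h, K) = -¾ + (h + K)/4 = -¾ + (K + h)/4 = -¾ + (K/4 + h/4) = -¾ + K/4 + h/4)
t(L(6, 6))*(-2) = -11*(-2) = 22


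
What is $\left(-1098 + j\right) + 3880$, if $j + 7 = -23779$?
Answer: $-21004$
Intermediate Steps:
$j = -23786$ ($j = -7 - 23779 = -23786$)
$\left(-1098 + j\right) + 3880 = \left(-1098 - 23786\right) + 3880 = -24884 + 3880 = -21004$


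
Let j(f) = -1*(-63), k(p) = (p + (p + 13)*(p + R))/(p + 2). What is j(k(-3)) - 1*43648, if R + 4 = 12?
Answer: -43585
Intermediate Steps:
R = 8 (R = -4 + 12 = 8)
k(p) = (p + (8 + p)*(13 + p))/(2 + p) (k(p) = (p + (p + 13)*(p + 8))/(p + 2) = (p + (13 + p)*(8 + p))/(2 + p) = (p + (8 + p)*(13 + p))/(2 + p))
j(f) = 63
j(k(-3)) - 1*43648 = 63 - 1*43648 = 63 - 43648 = -43585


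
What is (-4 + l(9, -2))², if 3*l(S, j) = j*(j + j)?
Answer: 16/9 ≈ 1.7778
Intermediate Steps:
l(S, j) = 2*j²/3 (l(S, j) = (j*(j + j))/3 = (j*(2*j))/3 = (2*j²)/3 = 2*j²/3)
(-4 + l(9, -2))² = (-4 + (⅔)*(-2)²)² = (-4 + (⅔)*4)² = (-4 + 8/3)² = (-4/3)² = 16/9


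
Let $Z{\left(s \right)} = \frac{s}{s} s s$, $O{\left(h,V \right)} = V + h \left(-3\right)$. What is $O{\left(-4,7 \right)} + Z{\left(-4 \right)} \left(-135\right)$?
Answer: $-2141$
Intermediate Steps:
$O{\left(h,V \right)} = V - 3 h$
$Z{\left(s \right)} = s^{2}$ ($Z{\left(s \right)} = 1 s s = s s = s^{2}$)
$O{\left(-4,7 \right)} + Z{\left(-4 \right)} \left(-135\right) = \left(7 - -12\right) + \left(-4\right)^{2} \left(-135\right) = \left(7 + 12\right) + 16 \left(-135\right) = 19 - 2160 = -2141$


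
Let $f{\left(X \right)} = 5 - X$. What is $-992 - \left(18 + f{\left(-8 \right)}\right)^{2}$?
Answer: $-1953$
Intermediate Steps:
$-992 - \left(18 + f{\left(-8 \right)}\right)^{2} = -992 - \left(18 + \left(5 - -8\right)\right)^{2} = -992 - \left(18 + \left(5 + 8\right)\right)^{2} = -992 - \left(18 + 13\right)^{2} = -992 - 31^{2} = -992 - 961 = -1953$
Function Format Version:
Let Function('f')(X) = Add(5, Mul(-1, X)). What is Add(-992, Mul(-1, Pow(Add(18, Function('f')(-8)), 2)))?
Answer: -1953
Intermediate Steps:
Add(-992, Mul(-1, Pow(Add(18, Function('f')(-8)), 2))) = Add(-992, Mul(-1, Pow(Add(18, Add(5, Mul(-1, -8))), 2))) = Add(-992, Mul(-1, Pow(Add(18, Add(5, 8)), 2))) = Add(-992, Mul(-1, Pow(Add(18, 13), 2))) = Add(-992, Mul(-1, Pow(31, 2))) = Add(-992, Mul(-1, 961)) = Add(-992, -961) = -1953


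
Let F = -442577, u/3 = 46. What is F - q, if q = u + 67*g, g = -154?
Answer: -432397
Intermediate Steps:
u = 138 (u = 3*46 = 138)
q = -10180 (q = 138 + 67*(-154) = 138 - 10318 = -10180)
F - q = -442577 - 1*(-10180) = -442577 + 10180 = -432397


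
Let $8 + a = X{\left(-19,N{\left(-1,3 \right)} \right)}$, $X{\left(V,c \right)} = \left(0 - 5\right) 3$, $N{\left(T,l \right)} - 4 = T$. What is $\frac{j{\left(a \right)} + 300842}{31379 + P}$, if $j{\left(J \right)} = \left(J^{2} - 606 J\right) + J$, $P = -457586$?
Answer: $- \frac{315286}{426207} \approx -0.73975$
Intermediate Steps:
$N{\left(T,l \right)} = 4 + T$
$X{\left(V,c \right)} = -15$ ($X{\left(V,c \right)} = \left(-5\right) 3 = -15$)
$a = -23$ ($a = -8 - 15 = -23$)
$j{\left(J \right)} = J^{2} - 605 J$
$\frac{j{\left(a \right)} + 300842}{31379 + P} = \frac{- 23 \left(-605 - 23\right) + 300842}{31379 - 457586} = \frac{\left(-23\right) \left(-628\right) + 300842}{-426207} = \left(14444 + 300842\right) \left(- \frac{1}{426207}\right) = 315286 \left(- \frac{1}{426207}\right) = - \frac{315286}{426207}$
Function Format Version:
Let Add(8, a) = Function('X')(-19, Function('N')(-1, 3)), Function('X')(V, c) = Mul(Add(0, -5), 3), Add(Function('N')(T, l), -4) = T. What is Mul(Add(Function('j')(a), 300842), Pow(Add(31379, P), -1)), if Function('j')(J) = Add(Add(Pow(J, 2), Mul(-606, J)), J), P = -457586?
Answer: Rational(-315286, 426207) ≈ -0.73975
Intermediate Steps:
Function('N')(T, l) = Add(4, T)
Function('X')(V, c) = -15 (Function('X')(V, c) = Mul(-5, 3) = -15)
a = -23 (a = Add(-8, -15) = -23)
Function('j')(J) = Add(Pow(J, 2), Mul(-605, J))
Mul(Add(Function('j')(a), 300842), Pow(Add(31379, P), -1)) = Mul(Add(Mul(-23, Add(-605, -23)), 300842), Pow(Add(31379, -457586), -1)) = Mul(Add(Mul(-23, -628), 300842), Pow(-426207, -1)) = Mul(Add(14444, 300842), Rational(-1, 426207)) = Mul(315286, Rational(-1, 426207)) = Rational(-315286, 426207)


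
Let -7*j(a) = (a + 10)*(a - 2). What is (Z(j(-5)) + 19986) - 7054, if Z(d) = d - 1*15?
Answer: 12922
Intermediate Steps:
j(a) = -(-2 + a)*(10 + a)/7 (j(a) = -(a + 10)*(a - 2)/7 = -(10 + a)*(-2 + a)/7 = -(-2 + a)*(10 + a)/7)
Z(d) = -15 + d (Z(d) = d - 15 = -15 + d)
(Z(j(-5)) + 19986) - 7054 = ((-15 + (20/7 - 8/7*(-5) - ⅐*(-5)²)) + 19986) - 7054 = ((-15 + (20/7 + 40/7 - ⅐*25)) + 19986) - 7054 = ((-15 + (20/7 + 40/7 - 25/7)) + 19986) - 7054 = ((-15 + 5) + 19986) - 7054 = (-10 + 19986) - 7054 = 19976 - 7054 = 12922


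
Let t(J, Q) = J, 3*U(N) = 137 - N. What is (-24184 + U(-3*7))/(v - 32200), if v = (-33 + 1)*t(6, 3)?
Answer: 36197/48588 ≈ 0.74498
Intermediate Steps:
U(N) = 137/3 - N/3 (U(N) = (137 - N)/3 = 137/3 - N/3)
v = -192 (v = (-33 + 1)*6 = -32*6 = -192)
(-24184 + U(-3*7))/(v - 32200) = (-24184 + (137/3 - (-1)*7))/(-192 - 32200) = (-24184 + (137/3 - 1/3*(-21)))/(-32392) = (-24184 + (137/3 + 7))*(-1/32392) = (-24184 + 158/3)*(-1/32392) = -72394/3*(-1/32392) = 36197/48588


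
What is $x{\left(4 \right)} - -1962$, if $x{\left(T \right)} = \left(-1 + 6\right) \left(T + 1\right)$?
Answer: $1987$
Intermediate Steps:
$x{\left(T \right)} = 5 + 5 T$ ($x{\left(T \right)} = 5 \left(1 + T\right) = 5 + 5 T$)
$x{\left(4 \right)} - -1962 = \left(5 + 5 \cdot 4\right) - -1962 = \left(5 + 20\right) + 1962 = 25 + 1962 = 1987$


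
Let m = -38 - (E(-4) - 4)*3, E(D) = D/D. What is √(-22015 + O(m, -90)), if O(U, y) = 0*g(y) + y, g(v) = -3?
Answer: I*√22105 ≈ 148.68*I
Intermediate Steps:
E(D) = 1
m = -29 (m = -38 - (1 - 4)*3 = -38 - (-3)*3 = -38 - 1*(-9) = -38 + 9 = -29)
O(U, y) = y (O(U, y) = 0*(-3) + y = 0 + y = y)
√(-22015 + O(m, -90)) = √(-22015 - 90) = √(-22105) = I*√22105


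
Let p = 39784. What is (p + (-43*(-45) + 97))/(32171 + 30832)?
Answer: 41816/63003 ≈ 0.66371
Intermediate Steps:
(p + (-43*(-45) + 97))/(32171 + 30832) = (39784 + (-43*(-45) + 97))/(32171 + 30832) = (39784 + (1935 + 97))/63003 = (39784 + 2032)*(1/63003) = 41816*(1/63003) = 41816/63003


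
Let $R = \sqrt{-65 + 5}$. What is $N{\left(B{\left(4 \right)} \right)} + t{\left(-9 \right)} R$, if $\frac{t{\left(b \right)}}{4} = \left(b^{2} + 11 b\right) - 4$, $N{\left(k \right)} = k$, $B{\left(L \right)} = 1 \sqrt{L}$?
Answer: $2 - 176 i \sqrt{15} \approx 2.0 - 681.65 i$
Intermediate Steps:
$B{\left(L \right)} = \sqrt{L}$
$t{\left(b \right)} = -16 + 4 b^{2} + 44 b$ ($t{\left(b \right)} = 4 \left(\left(b^{2} + 11 b\right) - 4\right) = 4 \left(-4 + b^{2} + 11 b\right) = -16 + 4 b^{2} + 44 b$)
$R = 2 i \sqrt{15}$ ($R = \sqrt{-60} = 2 i \sqrt{15} \approx 7.746 i$)
$N{\left(B{\left(4 \right)} \right)} + t{\left(-9 \right)} R = \sqrt{4} + \left(-16 + 4 \left(-9\right)^{2} + 44 \left(-9\right)\right) 2 i \sqrt{15} = 2 + \left(-16 + 4 \cdot 81 - 396\right) 2 i \sqrt{15} = 2 + \left(-16 + 324 - 396\right) 2 i \sqrt{15} = 2 - 88 \cdot 2 i \sqrt{15} = 2 - 176 i \sqrt{15}$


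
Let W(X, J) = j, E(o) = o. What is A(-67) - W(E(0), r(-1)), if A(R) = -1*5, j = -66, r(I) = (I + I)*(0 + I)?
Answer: 61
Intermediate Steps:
r(I) = 2*I² (r(I) = (2*I)*I = 2*I²)
W(X, J) = -66
A(R) = -5
A(-67) - W(E(0), r(-1)) = -5 - 1*(-66) = -5 + 66 = 61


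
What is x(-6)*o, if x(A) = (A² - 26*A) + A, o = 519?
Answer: 96534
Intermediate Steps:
x(A) = A² - 25*A
x(-6)*o = -6*(-25 - 6)*519 = -6*(-31)*519 = 186*519 = 96534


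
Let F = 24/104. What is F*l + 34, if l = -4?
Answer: 430/13 ≈ 33.077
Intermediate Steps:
F = 3/13 (F = 24*(1/104) = 3/13 ≈ 0.23077)
F*l + 34 = (3/13)*(-4) + 34 = -12/13 + 34 = 430/13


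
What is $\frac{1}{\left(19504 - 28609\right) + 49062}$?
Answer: $\frac{1}{39957} \approx 2.5027 \cdot 10^{-5}$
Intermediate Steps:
$\frac{1}{\left(19504 - 28609\right) + 49062} = \frac{1}{-9105 + 49062} = \frac{1}{39957}$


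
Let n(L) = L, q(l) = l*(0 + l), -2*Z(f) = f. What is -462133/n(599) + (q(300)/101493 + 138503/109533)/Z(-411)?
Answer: -78202424779149815/101364516391383 ≈ -771.50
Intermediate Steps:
Z(f) = -f/2
q(l) = l² (q(l) = l*l = l²)
-462133/n(599) + (q(300)/101493 + 138503/109533)/Z(-411) = -462133/599 + (300²/101493 + 138503/109533)/((-½*(-411))) = -462133*1/599 + (90000*(1/101493) + 138503*(1/109533))/(411/2) = -462133/599 + (10000/11277 + 138503/109533)*(2/411) = -462133/599 + (885742777/411734547)*(2/411) = -462133/599 + 1771485554/169222898817 = -78202424779149815/101364516391383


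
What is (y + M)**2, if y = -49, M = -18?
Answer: 4489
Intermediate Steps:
(y + M)**2 = (-49 - 18)**2 = (-67)**2 = 4489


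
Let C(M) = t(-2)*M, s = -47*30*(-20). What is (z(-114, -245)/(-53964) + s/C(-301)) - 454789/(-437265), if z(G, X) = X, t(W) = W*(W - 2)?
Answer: -8417605044631/789174122940 ≈ -10.666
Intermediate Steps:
t(W) = W*(-2 + W)
s = 28200 (s = -1410*(-20) = 28200)
C(M) = 8*M (C(M) = (-2*(-2 - 2))*M = (-2*(-4))*M = 8*M)
(z(-114, -245)/(-53964) + s/C(-301)) - 454789/(-437265) = (-245/(-53964) + 28200/((8*(-301)))) - 454789/(-437265) = (-245*(-1/53964) + 28200/(-2408)) - 454789*(-1)/437265 = (245/53964 + 28200*(-1/2408)) - 1*(-454789/437265) = (245/53964 - 3525/301) + 454789/437265 = -190149355/16243164 + 454789/437265 = -8417605044631/789174122940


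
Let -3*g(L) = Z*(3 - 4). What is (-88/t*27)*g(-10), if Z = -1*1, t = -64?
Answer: -99/8 ≈ -12.375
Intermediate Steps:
Z = -1
g(L) = -1/3 (g(L) = -(-1)*(3 - 4)/3 = -(-1)*(-1)/3 = -1/3*1 = -1/3)
(-88/t*27)*g(-10) = (-88/(-64)*27)*(-1/3) = (-88*(-1/64)*27)*(-1/3) = ((11/8)*27)*(-1/3) = (297/8)*(-1/3) = -99/8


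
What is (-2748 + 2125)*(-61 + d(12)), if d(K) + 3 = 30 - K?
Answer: 28658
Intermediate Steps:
d(K) = 27 - K (d(K) = -3 + (30 - K) = 27 - K)
(-2748 + 2125)*(-61 + d(12)) = (-2748 + 2125)*(-61 + (27 - 1*12)) = -623*(-61 + (27 - 12)) = -623*(-61 + 15) = -623*(-46) = 28658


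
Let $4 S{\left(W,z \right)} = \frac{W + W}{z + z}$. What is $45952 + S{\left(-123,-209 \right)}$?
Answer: $\frac{38415995}{836} \approx 45952.0$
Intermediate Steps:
$S{\left(W,z \right)} = \frac{W}{4 z}$ ($S{\left(W,z \right)} = \frac{\left(W + W\right) \frac{1}{z + z}}{4} = \frac{2 W \frac{1}{2 z}}{4} = \frac{W \frac{1}{z}}{4} = \frac{W}{4 z}$)
$45952 + S{\left(-123,-209 \right)} = 45952 + \frac{1}{4} \left(-123\right) \frac{1}{-209} = 45952 + \frac{1}{4} \left(-123\right) \left(- \frac{1}{209}\right) = 45952 + \frac{123}{836} = \frac{38415995}{836}$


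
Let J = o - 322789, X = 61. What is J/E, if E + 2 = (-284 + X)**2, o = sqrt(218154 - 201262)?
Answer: -322789/49727 + 2*sqrt(4223)/49727 ≈ -6.4886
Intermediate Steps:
o = 2*sqrt(4223) (o = sqrt(16892) = 2*sqrt(4223) ≈ 129.97)
E = 49727 (E = -2 + (-284 + 61)**2 = -2 + (-223)**2 = -2 + 49729 = 49727)
J = -322789 + 2*sqrt(4223) (J = 2*sqrt(4223) - 322789 = -322789 + 2*sqrt(4223) ≈ -3.2266e+5)
J/E = (-322789 + 2*sqrt(4223))/49727 = (-322789 + 2*sqrt(4223))*(1/49727) = -322789/49727 + 2*sqrt(4223)/49727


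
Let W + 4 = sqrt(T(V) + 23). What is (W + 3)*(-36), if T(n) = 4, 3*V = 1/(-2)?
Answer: 36 - 108*sqrt(3) ≈ -151.06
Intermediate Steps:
V = -1/6 (V = (1/3)/(-2) = (1/3)*(-1/2) = -1/6 ≈ -0.16667)
W = -4 + 3*sqrt(3) (W = -4 + sqrt(4 + 23) = -4 + sqrt(27) = -4 + 3*sqrt(3) ≈ 1.1962)
(W + 3)*(-36) = ((-4 + 3*sqrt(3)) + 3)*(-36) = (-1 + 3*sqrt(3))*(-36) = 36 - 108*sqrt(3)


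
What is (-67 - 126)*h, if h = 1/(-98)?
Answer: 193/98 ≈ 1.9694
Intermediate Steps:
h = -1/98 ≈ -0.010204
(-67 - 126)*h = (-67 - 126)*(-1/98) = -193*(-1/98) = 193/98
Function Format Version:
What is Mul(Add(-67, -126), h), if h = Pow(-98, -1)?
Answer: Rational(193, 98) ≈ 1.9694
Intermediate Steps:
h = Rational(-1, 98) ≈ -0.010204
Mul(Add(-67, -126), h) = Mul(Add(-67, -126), Rational(-1, 98)) = Mul(-193, Rational(-1, 98)) = Rational(193, 98)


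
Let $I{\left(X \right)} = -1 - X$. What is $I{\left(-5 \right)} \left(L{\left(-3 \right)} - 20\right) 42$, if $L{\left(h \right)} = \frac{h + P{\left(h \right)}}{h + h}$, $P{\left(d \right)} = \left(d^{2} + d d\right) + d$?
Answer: $-3696$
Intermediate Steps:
$P{\left(d \right)} = d + 2 d^{2}$ ($P{\left(d \right)} = \left(d^{2} + d^{2}\right) + d = 2 d^{2} + d = d + 2 d^{2}$)
$L{\left(h \right)} = \frac{h + h \left(1 + 2 h\right)}{2 h}$ ($L{\left(h \right)} = \frac{h + h \left(1 + 2 h\right)}{h + h} = \frac{h + h \left(1 + 2 h\right)}{2 h}$)
$I{\left(-5 \right)} \left(L{\left(-3 \right)} - 20\right) 42 = \left(-1 - -5\right) \left(\left(1 - 3\right) - 20\right) 42 = \left(-1 + 5\right) \left(-2 - 20\right) 42 = 4 \left(-22\right) 42 = \left(-88\right) 42 = -3696$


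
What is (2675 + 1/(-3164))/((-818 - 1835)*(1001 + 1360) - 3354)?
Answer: -940411/2203229252 ≈ -0.00042683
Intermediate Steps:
(2675 + 1/(-3164))/((-818 - 1835)*(1001 + 1360) - 3354) = (2675 - 1/3164)/(-2653*2361 - 3354) = 8463699/(3164*(-6263733 - 3354)) = (8463699/3164)/(-6267087) = (8463699/3164)*(-1/6267087) = -940411/2203229252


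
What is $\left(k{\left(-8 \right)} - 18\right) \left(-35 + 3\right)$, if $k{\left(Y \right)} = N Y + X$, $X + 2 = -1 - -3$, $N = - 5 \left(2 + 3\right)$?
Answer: $-5824$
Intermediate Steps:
$N = -25$ ($N = \left(-5\right) 5 = -25$)
$X = 0$ ($X = -2 - -2 = -2 + \left(-1 + 3\right) = -2 + 2 = 0$)
$k{\left(Y \right)} = - 25 Y$ ($k{\left(Y \right)} = - 25 Y + 0 = - 25 Y$)
$\left(k{\left(-8 \right)} - 18\right) \left(-35 + 3\right) = \left(\left(-25\right) \left(-8\right) - 18\right) \left(-35 + 3\right) = \left(200 - 18\right) \left(-32\right) = 182 \left(-32\right) = -5824$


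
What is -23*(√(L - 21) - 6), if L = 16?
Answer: 138 - 23*I*√5 ≈ 138.0 - 51.43*I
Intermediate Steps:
-23*(√(L - 21) - 6) = -23*(√(16 - 21) - 6) = -23*(√(-5) - 6) = -23*(I*√5 - 6) = -23*(-6 + I*√5) = 138 - 23*I*√5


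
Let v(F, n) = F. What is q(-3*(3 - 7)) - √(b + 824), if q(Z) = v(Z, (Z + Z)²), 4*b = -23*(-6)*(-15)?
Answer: 12 - √1226/2 ≈ -5.5071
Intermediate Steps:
b = -1035/2 (b = (-23*(-6)*(-15))/4 = (138*(-15))/4 = (¼)*(-2070) = -1035/2 ≈ -517.50)
q(Z) = Z
q(-3*(3 - 7)) - √(b + 824) = -3*(3 - 7) - √(-1035/2 + 824) = -3*(-4) - √(613/2) = 12 - √1226/2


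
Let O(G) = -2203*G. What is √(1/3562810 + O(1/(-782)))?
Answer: √1366742300693107065/696529355 ≈ 1.6784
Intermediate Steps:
√(1/3562810 + O(1/(-782))) = √(1/3562810 - 2203/(-782)) = √(1/3562810 - 2203*(-1/782)) = √(1/3562810 + 2203/782) = √(1962217803/696529355) = √1366742300693107065/696529355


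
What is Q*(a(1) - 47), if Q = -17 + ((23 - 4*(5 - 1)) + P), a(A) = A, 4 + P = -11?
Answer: 1150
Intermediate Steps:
P = -15 (P = -4 - 11 = -15)
Q = -25 (Q = -17 + ((23 - 4*(5 - 1)) - 15) = -17 + ((23 - 4*4) - 15) = -17 + ((23 - 16) - 15) = -17 + (7 - 15) = -17 - 8 = -25)
Q*(a(1) - 47) = -25*(1 - 47) = -25*(-46) = 1150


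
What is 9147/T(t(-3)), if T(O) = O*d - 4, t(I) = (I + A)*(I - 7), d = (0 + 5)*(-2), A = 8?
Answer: 9147/496 ≈ 18.442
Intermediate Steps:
d = -10 (d = 5*(-2) = -10)
t(I) = (-7 + I)*(8 + I) (t(I) = (I + 8)*(I - 7) = (8 + I)*(-7 + I) = (-7 + I)*(8 + I))
T(O) = -4 - 10*O (T(O) = O*(-10) - 4 = -10*O - 4 = -4 - 10*O)
9147/T(t(-3)) = 9147/(-4 - 10*(-56 - 3 + (-3)**2)) = 9147/(-4 - 10*(-56 - 3 + 9)) = 9147/(-4 - 10*(-50)) = 9147/(-4 + 500) = 9147/496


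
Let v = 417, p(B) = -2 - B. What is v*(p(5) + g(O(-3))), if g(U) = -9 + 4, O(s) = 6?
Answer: -5004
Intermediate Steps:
g(U) = -5
v*(p(5) + g(O(-3))) = 417*((-2 - 1*5) - 5) = 417*((-2 - 5) - 5) = 417*(-7 - 5) = 417*(-12) = -5004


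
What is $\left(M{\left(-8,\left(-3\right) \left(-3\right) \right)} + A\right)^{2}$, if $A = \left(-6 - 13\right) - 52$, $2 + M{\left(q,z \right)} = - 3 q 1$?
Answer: $2401$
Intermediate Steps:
$M{\left(q,z \right)} = -2 - 3 q$ ($M{\left(q,z \right)} = -2 + - 3 q 1 = -2 - 3 q$)
$A = -71$ ($A = -19 - 52 = -71$)
$\left(M{\left(-8,\left(-3\right) \left(-3\right) \right)} + A\right)^{2} = \left(\left(-2 - -24\right) - 71\right)^{2} = \left(\left(-2 + 24\right) - 71\right)^{2} = \left(22 - 71\right)^{2} = \left(-49\right)^{2} = 2401$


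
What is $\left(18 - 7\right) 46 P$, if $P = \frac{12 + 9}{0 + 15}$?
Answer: $\frac{3542}{5} \approx 708.4$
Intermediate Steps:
$P = \frac{7}{5}$ ($P = \frac{21}{15} = 21 \cdot \frac{1}{15} = \frac{7}{5} \approx 1.4$)
$\left(18 - 7\right) 46 P = \left(18 - 7\right) 46 \cdot \frac{7}{5} = 11 \cdot 46 \cdot \frac{7}{5} = 506 \cdot \frac{7}{5} = \frac{3542}{5}$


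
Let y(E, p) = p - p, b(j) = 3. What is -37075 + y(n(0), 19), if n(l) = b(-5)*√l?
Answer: -37075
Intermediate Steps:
n(l) = 3*√l
y(E, p) = 0
-37075 + y(n(0), 19) = -37075 + 0 = -37075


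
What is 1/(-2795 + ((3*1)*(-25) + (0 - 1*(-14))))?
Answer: -1/2856 ≈ -0.00035014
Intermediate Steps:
1/(-2795 + ((3*1)*(-25) + (0 - 1*(-14)))) = 1/(-2795 + (3*(-25) + (0 + 14))) = 1/(-2795 + (-75 + 14)) = 1/(-2795 - 61) = 1/(-2856) = -1/2856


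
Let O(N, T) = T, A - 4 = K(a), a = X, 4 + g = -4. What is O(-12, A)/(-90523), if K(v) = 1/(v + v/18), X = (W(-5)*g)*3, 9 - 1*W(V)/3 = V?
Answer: -4255/96316472 ≈ -4.4177e-5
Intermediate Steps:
W(V) = 27 - 3*V
g = -8 (g = -4 - 4 = -8)
X = -1008 (X = ((27 - 3*(-5))*(-8))*3 = ((27 + 15)*(-8))*3 = (42*(-8))*3 = -336*3 = -1008)
a = -1008
K(v) = 18/(19*v) (K(v) = 1/(v + v*(1/18)) = 1/(v + v/18) = 1/(19*v/18) = 18/(19*v))
A = 4255/1064 (A = 4 + (18/19)/(-1008) = 4 + (18/19)*(-1/1008) = 4 - 1/1064 = 4255/1064 ≈ 3.9991)
O(-12, A)/(-90523) = (4255/1064)/(-90523) = (4255/1064)*(-1/90523) = -4255/96316472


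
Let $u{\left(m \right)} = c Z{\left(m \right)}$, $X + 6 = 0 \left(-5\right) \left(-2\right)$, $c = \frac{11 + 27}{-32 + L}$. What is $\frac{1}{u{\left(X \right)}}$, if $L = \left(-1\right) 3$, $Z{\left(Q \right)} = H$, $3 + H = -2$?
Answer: $\frac{7}{38} \approx 0.18421$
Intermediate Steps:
$H = -5$ ($H = -3 - 2 = -5$)
$Z{\left(Q \right)} = -5$
$L = -3$
$c = - \frac{38}{35}$ ($c = \frac{11 + 27}{-32 - 3} = \frac{38}{-35} = 38 \left(- \frac{1}{35}\right) = - \frac{38}{35} \approx -1.0857$)
$X = -6$ ($X = -6 + 0 \left(-5\right) \left(-2\right) = -6 + 0 \left(-2\right) = -6 + 0 = -6$)
$u{\left(m \right)} = \frac{38}{7}$ ($u{\left(m \right)} = \left(- \frac{38}{35}\right) \left(-5\right) = \frac{38}{7}$)
$\frac{1}{u{\left(X \right)}} = \frac{1}{\frac{38}{7}} = \frac{7}{38}$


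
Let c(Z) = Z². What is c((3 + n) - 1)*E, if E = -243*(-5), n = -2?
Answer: 0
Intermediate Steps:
E = 1215
c((3 + n) - 1)*E = ((3 - 2) - 1)²*1215 = (1 - 1)²*1215 = 0²*1215 = 0*1215 = 0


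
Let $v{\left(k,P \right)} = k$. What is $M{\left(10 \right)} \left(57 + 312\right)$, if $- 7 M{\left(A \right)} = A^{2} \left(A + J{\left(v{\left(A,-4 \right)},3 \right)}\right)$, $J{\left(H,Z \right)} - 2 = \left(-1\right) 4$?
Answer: $- \frac{295200}{7} \approx -42171.0$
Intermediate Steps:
$J{\left(H,Z \right)} = -2$ ($J{\left(H,Z \right)} = 2 - 4 = -2$)
$M{\left(A \right)} = - \frac{A^{2} \left(-2 + A\right)}{7}$ ($M{\left(A \right)} = - \frac{A^{2} \left(A - 2\right)}{7} = - \frac{A^{2} \left(-2 + A\right)}{7}$)
$M{\left(10 \right)} \left(57 + 312\right) = \frac{10^{2} \left(2 - 10\right)}{7} \left(57 + 312\right) = \frac{1}{7} \cdot 100 \left(2 - 10\right) 369 = \frac{1}{7} \cdot 100 \left(-8\right) 369 = \left(- \frac{800}{7}\right) 369 = - \frac{295200}{7}$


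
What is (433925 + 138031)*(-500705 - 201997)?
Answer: -401914625112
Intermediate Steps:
(433925 + 138031)*(-500705 - 201997) = 571956*(-702702) = -401914625112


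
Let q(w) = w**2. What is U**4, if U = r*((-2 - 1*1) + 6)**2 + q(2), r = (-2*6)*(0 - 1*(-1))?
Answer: 116985856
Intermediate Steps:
r = -12 (r = -12*(0 + 1) = -12*1 = -12)
U = -104 (U = -12*((-2 - 1*1) + 6)**2 + 2**2 = -12*((-2 - 1) + 6)**2 + 4 = -12*(-3 + 6)**2 + 4 = -12*3**2 + 4 = -12*9 + 4 = -108 + 4 = -104)
U**4 = (-104)**4 = 116985856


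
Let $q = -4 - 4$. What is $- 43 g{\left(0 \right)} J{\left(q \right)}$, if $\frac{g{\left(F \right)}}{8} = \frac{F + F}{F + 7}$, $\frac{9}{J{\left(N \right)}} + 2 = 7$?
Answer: $0$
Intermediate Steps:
$q = -8$ ($q = -4 - 4 = -8$)
$J{\left(N \right)} = \frac{9}{5}$ ($J{\left(N \right)} = \frac{9}{-2 + 7} = \frac{9}{5}$)
$g{\left(F \right)} = \frac{16 F}{7 + F}$ ($g{\left(F \right)} = 8 \frac{F + F}{F + 7} = 8 \frac{2 F}{7 + F} = \frac{16 F}{7 + F}$)
$- 43 g{\left(0 \right)} J{\left(q \right)} = - 43 \cdot 16 \cdot 0 \frac{1}{7 + 0} \cdot \frac{9}{5} = - 43 \cdot 16 \cdot 0 \cdot \frac{1}{7} \cdot \frac{9}{5} = \left(-43\right) 0 \cdot \frac{9}{5} = 0 \cdot \frac{9}{5} = 0$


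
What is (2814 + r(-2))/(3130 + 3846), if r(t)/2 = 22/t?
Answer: 349/872 ≈ 0.40023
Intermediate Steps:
r(t) = 44/t (r(t) = 2*(22/t) = 44/t)
(2814 + r(-2))/(3130 + 3846) = (2814 + 44/(-2))/(3130 + 3846) = (2814 + 44*(-½))/6976 = (2814 - 22)*(1/6976) = 2792*(1/6976) = 349/872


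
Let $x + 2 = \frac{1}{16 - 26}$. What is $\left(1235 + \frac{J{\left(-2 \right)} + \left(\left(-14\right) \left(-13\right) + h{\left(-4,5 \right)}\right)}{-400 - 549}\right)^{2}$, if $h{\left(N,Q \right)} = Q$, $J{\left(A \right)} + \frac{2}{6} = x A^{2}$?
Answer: $\frac{308970299157601}{202635225} \approx 1.5248 \cdot 10^{6}$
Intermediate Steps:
$x = - \frac{21}{10}$ ($x = -2 + \frac{1}{16 - 26} = -2 + \frac{1}{-10} = -2 - \frac{1}{10} = - \frac{21}{10} \approx -2.1$)
$J{\left(A \right)} = - \frac{1}{3} - \frac{21 A^{2}}{10}$
$\left(1235 + \frac{J{\left(-2 \right)} + \left(\left(-14\right) \left(-13\right) + h{\left(-4,5 \right)}\right)}{-400 - 549}\right)^{2} = \left(1235 + \frac{\left(- \frac{1}{3} - \frac{21 \left(-2\right)^{2}}{10}\right) + \left(\left(-14\right) \left(-13\right) + 5\right)}{-400 - 549}\right)^{2} = \left(1235 + \frac{\left(- \frac{1}{3} - \frac{42}{5}\right) + \left(182 + 5\right)}{-949}\right)^{2} = \left(1235 + \left(\left(- \frac{1}{3} - \frac{42}{5}\right) + 187\right) \left(- \frac{1}{949}\right)\right)^{2} = \left(1235 + \left(- \frac{131}{15} + 187\right) \left(- \frac{1}{949}\right)\right)^{2} = \left(1235 + \frac{2674}{15} \left(- \frac{1}{949}\right)\right)^{2} = \left(1235 - \frac{2674}{14235}\right)^{2} = \left(\frac{17577551}{14235}\right)^{2} = \frac{308970299157601}{202635225}$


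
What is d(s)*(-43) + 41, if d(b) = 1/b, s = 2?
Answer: 39/2 ≈ 19.500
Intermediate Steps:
d(s)*(-43) + 41 = -43/2 + 41 = 39/2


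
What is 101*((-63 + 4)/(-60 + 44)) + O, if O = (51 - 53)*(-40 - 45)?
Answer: 8679/16 ≈ 542.44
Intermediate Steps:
O = 170 (O = -2*(-85) = 170)
101*((-63 + 4)/(-60 + 44)) + O = 101*((-63 + 4)/(-60 + 44)) + 170 = 101*(-59/(-16)) + 170 = 101*(-59*(-1/16)) + 170 = 101*(59/16) + 170 = 5959/16 + 170 = 8679/16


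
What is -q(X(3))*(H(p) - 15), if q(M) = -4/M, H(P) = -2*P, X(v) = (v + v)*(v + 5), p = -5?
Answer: -5/12 ≈ -0.41667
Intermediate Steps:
X(v) = 2*v*(5 + v) (X(v) = (2*v)*(5 + v) = 2*v*(5 + v))
-q(X(3))*(H(p) - 15) = -(-4*1/(6*(5 + 3)))*(-2*(-5) - 15) = -(-4/(2*3*8))*(10 - 15) = -(-4/48)*(-5) = -(-4*1/48)*(-5) = -(-1)*(-5)/12 = -1*5/12 = -5/12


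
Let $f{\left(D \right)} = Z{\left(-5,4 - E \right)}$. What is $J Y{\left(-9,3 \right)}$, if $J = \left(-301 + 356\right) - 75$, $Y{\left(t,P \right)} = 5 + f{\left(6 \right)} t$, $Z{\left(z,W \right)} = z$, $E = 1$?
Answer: $-1000$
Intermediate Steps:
$f{\left(D \right)} = -5$
$Y{\left(t,P \right)} = 5 - 5 t$
$J = -20$ ($J = 55 - 75 = -20$)
$J Y{\left(-9,3 \right)} = - 20 \left(5 - -45\right) = - 20 \left(5 + 45\right) = \left(-20\right) 50 = -1000$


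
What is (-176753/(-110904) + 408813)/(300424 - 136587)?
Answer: 45339173705/18170178648 ≈ 2.4953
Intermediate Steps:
(-176753/(-110904) + 408813)/(300424 - 136587) = (-176753*(-1/110904) + 408813)/163837 = (176753/110904 + 408813)*(1/163837) = (45339173705/110904)*(1/163837) = 45339173705/18170178648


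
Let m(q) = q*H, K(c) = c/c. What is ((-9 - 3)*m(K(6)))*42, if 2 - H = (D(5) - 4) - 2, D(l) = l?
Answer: -1512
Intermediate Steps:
K(c) = 1
H = 3 (H = 2 - ((5 - 4) - 2) = 2 - (1 - 2) = 2 - 1*(-1) = 2 + 1 = 3)
m(q) = 3*q (m(q) = q*3 = 3*q)
((-9 - 3)*m(K(6)))*42 = ((-9 - 3)*(3*1))*42 = -12*3*42 = -36*42 = -1512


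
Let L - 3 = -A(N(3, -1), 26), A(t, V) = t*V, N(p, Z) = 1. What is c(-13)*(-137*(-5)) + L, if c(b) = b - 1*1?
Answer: -9613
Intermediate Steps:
c(b) = -1 + b (c(b) = b - 1 = -1 + b)
A(t, V) = V*t
L = -23 (L = 3 - 26 = -23)
c(-13)*(-137*(-5)) + L = (-1 - 13)*(-137*(-5)) - 23 = -14*685 - 23 = -9590 - 23 = -9613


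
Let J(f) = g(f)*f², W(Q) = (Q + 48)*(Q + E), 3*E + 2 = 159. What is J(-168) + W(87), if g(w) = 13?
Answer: 385722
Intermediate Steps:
E = 157/3 (E = -⅔ + (⅓)*159 = -⅔ + 53 = 157/3 ≈ 52.333)
W(Q) = (48 + Q)*(157/3 + Q) (W(Q) = (Q + 48)*(Q + 157/3) = (48 + Q)*(157/3 + Q))
J(f) = 13*f²
J(-168) + W(87) = 13*(-168)² + (2512 + 87² + (301/3)*87) = 13*28224 + (2512 + 7569 + 8729) = 366912 + 18810 = 385722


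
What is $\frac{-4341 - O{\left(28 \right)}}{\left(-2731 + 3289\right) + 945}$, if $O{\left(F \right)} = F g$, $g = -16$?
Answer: $- \frac{3893}{1503} \approx -2.5902$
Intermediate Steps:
$O{\left(F \right)} = - 16 F$ ($O{\left(F \right)} = F \left(-16\right) = - 16 F$)
$\frac{-4341 - O{\left(28 \right)}}{\left(-2731 + 3289\right) + 945} = \frac{-4341 - \left(-16\right) 28}{\left(-2731 + 3289\right) + 945} = \frac{-4341 - -448}{558 + 945} = \frac{-4341 + 448}{1503} = \left(-3893\right) \frac{1}{1503} = - \frac{3893}{1503}$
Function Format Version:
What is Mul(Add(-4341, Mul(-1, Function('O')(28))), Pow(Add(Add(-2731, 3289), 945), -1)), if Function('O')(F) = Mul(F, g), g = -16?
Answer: Rational(-3893, 1503) ≈ -2.5902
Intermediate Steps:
Function('O')(F) = Mul(-16, F) (Function('O')(F) = Mul(F, -16) = Mul(-16, F))
Mul(Add(-4341, Mul(-1, Function('O')(28))), Pow(Add(Add(-2731, 3289), 945), -1)) = Mul(Add(-4341, Mul(-1, Mul(-16, 28))), Pow(Add(Add(-2731, 3289), 945), -1)) = Mul(Add(-4341, Mul(-1, -448)), Pow(Add(558, 945), -1)) = Mul(Add(-4341, 448), Pow(1503, -1)) = Mul(-3893, Rational(1, 1503)) = Rational(-3893, 1503)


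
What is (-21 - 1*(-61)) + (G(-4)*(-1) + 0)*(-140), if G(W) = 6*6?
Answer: 5080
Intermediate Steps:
G(W) = 36
(-21 - 1*(-61)) + (G(-4)*(-1) + 0)*(-140) = (-21 - 1*(-61)) + (36*(-1) + 0)*(-140) = (-21 + 61) + (-36 + 0)*(-140) = 40 - 36*(-140) = 40 + 5040 = 5080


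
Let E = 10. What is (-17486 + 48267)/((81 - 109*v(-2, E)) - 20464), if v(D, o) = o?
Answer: -30781/21473 ≈ -1.4335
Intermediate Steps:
(-17486 + 48267)/((81 - 109*v(-2, E)) - 20464) = (-17486 + 48267)/((81 - 109*10) - 20464) = 30781/((81 - 1090) - 20464) = 30781/(-1009 - 20464) = 30781/(-21473) = 30781*(-1/21473) = -30781/21473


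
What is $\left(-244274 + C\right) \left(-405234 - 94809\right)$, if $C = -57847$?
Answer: $151073491203$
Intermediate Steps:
$\left(-244274 + C\right) \left(-405234 - 94809\right) = \left(-244274 - 57847\right) \left(-405234 - 94809\right) = \left(-302121\right) \left(-500043\right) = 151073491203$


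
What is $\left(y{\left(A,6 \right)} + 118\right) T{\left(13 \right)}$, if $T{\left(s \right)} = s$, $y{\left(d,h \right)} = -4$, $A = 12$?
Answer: $1482$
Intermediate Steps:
$\left(y{\left(A,6 \right)} + 118\right) T{\left(13 \right)} = \left(-4 + 118\right) 13 = 114 \cdot 13 = 1482$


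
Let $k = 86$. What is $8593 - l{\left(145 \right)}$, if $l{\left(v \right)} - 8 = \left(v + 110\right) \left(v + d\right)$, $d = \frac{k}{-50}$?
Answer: $- \frac{139757}{5} \approx -27951.0$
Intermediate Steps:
$d = - \frac{43}{25}$ ($d = \frac{86}{-50} = 86 \left(- \frac{1}{50}\right) = - \frac{43}{25} \approx -1.72$)
$l{\left(v \right)} = 8 + \left(110 + v\right) \left(- \frac{43}{25} + v\right)$ ($l{\left(v \right)} = 8 + \left(v + 110\right) \left(v - \frac{43}{25}\right) = 8 + \left(110 + v\right) \left(- \frac{43}{25} + v\right)$)
$8593 - l{\left(145 \right)} = 8593 - \left(- \frac{906}{5} + 145^{2} + \frac{2707}{25} \cdot 145\right) = 8593 - \left(- \frac{906}{5} + 21025 + \frac{78503}{5}\right) = 8593 - \frac{182722}{5} = - \frac{139757}{5}$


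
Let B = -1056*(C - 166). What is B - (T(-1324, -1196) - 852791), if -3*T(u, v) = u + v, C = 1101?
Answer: -135409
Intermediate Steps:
T(u, v) = -u/3 - v/3 (T(u, v) = -(u + v)/3 = -u/3 - v/3)
B = -987360 (B = -1056*(1101 - 166) = -1056*935 = -987360)
B - (T(-1324, -1196) - 852791) = -987360 - ((-⅓*(-1324) - ⅓*(-1196)) - 852791) = -987360 - ((1324/3 + 1196/3) - 852791) = -987360 - (840 - 852791) = -987360 - 1*(-851951) = -987360 + 851951 = -135409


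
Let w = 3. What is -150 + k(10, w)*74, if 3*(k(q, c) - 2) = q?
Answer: 734/3 ≈ 244.67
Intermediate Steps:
k(q, c) = 2 + q/3
-150 + k(10, w)*74 = -150 + (2 + (⅓)*10)*74 = -150 + (2 + 10/3)*74 = -150 + (16/3)*74 = -150 + 1184/3 = 734/3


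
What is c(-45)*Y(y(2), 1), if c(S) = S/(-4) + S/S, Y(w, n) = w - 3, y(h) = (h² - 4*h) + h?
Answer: -245/4 ≈ -61.250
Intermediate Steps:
y(h) = h² - 3*h
Y(w, n) = -3 + w
c(S) = 1 - S/4 (c(S) = S*(-¼) + 1 = -S/4 + 1 = 1 - S/4)
c(-45)*Y(y(2), 1) = (1 - ¼*(-45))*(-3 + 2*(-3 + 2)) = (1 + 45/4)*(-3 + 2*(-1)) = 49*(-3 - 2)/4 = (49/4)*(-5) = -245/4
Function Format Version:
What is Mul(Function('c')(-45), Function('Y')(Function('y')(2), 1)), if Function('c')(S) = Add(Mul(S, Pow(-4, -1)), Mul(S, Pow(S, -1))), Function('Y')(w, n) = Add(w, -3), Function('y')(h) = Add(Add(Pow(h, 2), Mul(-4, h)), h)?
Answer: Rational(-245, 4) ≈ -61.250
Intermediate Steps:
Function('y')(h) = Add(Pow(h, 2), Mul(-3, h))
Function('Y')(w, n) = Add(-3, w)
Function('c')(S) = Add(1, Mul(Rational(-1, 4), S)) (Function('c')(S) = Add(Mul(S, Rational(-1, 4)), 1) = Add(Mul(Rational(-1, 4), S), 1) = Add(1, Mul(Rational(-1, 4), S)))
Mul(Function('c')(-45), Function('Y')(Function('y')(2), 1)) = Mul(Add(1, Mul(Rational(-1, 4), -45)), Add(-3, Mul(2, Add(-3, 2)))) = Mul(Add(1, Rational(45, 4)), Add(-3, Mul(2, -1))) = Mul(Rational(49, 4), Add(-3, -2)) = Mul(Rational(49, 4), -5) = Rational(-245, 4)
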